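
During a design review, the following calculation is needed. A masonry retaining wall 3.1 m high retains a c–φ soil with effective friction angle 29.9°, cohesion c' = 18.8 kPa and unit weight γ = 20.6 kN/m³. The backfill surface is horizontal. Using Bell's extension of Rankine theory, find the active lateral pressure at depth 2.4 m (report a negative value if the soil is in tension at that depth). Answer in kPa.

-5.21 kPa

K_a = (1 − sin φ)/(1 + sin φ) = 0.3347.
σ_a = K_a γ z − 2c√K_a = 0.3347×20.6×2.4 − 2×18.8×0.5785 = -5.206 kPa.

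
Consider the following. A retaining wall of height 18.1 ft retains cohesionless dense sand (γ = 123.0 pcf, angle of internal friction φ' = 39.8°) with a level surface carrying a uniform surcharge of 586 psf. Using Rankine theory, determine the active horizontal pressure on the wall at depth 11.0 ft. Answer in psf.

425 psf

K_a = (1 − sin φ)/(1 + sin φ) = 0.2194.
σ_v = γz + q = 123.0 × 11.0 + 586 = 1939 psf.
σ_h = K_a σ_v = 0.2194 × 1939 = 425.5 psf.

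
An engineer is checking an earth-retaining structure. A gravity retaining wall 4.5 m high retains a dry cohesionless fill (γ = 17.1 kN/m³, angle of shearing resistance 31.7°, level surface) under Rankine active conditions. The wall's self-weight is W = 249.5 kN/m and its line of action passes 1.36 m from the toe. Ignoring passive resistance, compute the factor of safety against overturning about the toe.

K_a = tan²(45° − 31.7°/2) = 0.3111.
P_a = ½K_aγH² = 0.5×0.3111×17.1×4.5² = 53.86 kN/m, acting at H/3 = 1.500 m above the base.
Overturning moment M_o = P_a × H/3 = 53.86 × 1.500 = 80.79.
Resisting moment M_r = W × 1.36 = 249.5 × 1.36 = 339.3.
FS_overturning = M_r/M_o = 339.3/80.79 = 4.200.

4.20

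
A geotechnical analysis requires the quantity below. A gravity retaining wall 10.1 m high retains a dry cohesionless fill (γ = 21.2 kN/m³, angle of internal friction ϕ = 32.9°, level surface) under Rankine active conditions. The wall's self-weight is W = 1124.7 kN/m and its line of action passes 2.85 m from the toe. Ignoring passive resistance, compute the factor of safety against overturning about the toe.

K_a = tan²(45° − 32.9°/2) = 0.2960.
P_a = ½K_aγH² = 0.5×0.2960×21.2×10.1² = 320.1 kN/m, acting at H/3 = 3.367 m above the base.
Overturning moment M_o = P_a × H/3 = 320.1 × 3.367 = 1078.
Resisting moment M_r = W × 2.85 = 1124.7 × 2.85 = 3205.
FS_overturning = M_r/M_o = 3205/1078 = 2.974.

2.97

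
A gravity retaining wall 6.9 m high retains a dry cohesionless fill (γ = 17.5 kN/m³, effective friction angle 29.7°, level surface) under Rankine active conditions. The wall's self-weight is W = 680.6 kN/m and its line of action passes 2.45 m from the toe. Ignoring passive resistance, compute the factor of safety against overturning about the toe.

5.16

K_a = tan²(45° − 29.7°/2) = 0.3374.
P_a = ½K_aγH² = 0.5×0.3374×17.5×6.9² = 140.5 kN/m, acting at H/3 = 2.300 m above the base.
Overturning moment M_o = P_a × H/3 = 140.5 × 2.300 = 323.3.
Resisting moment M_r = W × 2.45 = 680.6 × 2.45 = 1667.
FS_overturning = M_r/M_o = 1667/323.3 = 5.158.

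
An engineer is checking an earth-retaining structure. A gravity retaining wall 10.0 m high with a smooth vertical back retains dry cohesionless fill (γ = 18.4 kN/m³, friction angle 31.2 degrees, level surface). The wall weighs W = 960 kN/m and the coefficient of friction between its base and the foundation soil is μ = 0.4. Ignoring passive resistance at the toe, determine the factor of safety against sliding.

1.31

K_a = tan²(45° − 31.2°/2) = 0.3175.
P_a = ½K_aγH² = 0.5×0.3175×18.4×10.0² = 292.1 kN/m, acting at H/3 = 3.333 m above the base.
FS_sliding = μW / P_a = 0.4×960 / 292.1 = 1.315.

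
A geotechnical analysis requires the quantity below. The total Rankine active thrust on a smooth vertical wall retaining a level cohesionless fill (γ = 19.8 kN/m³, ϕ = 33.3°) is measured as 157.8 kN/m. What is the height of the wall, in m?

7.40 m

K_a = 0.2911. P_a = ½ K_a γ H² ⇒ H = √(2P_a/(K_a γ)).
H = √(2×157.8/(0.2911×19.8)) = 7.399 m.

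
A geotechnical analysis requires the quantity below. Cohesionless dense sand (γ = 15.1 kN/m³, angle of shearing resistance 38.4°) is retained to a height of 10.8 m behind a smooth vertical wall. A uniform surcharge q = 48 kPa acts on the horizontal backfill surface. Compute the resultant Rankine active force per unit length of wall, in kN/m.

K_a = tan²(45° − φ/2) = 0.2337.
Soil triangle: ½ K_a γ H² = 0.5×0.2337×15.1×10.8² = 205.8 kN/m.
Surcharge rectangle: K_a q H = 0.2337×48×10.8 = 121.1 kN/m.
Total = 205.8 + 121.1 = 326.9 kN/m.

327 kN/m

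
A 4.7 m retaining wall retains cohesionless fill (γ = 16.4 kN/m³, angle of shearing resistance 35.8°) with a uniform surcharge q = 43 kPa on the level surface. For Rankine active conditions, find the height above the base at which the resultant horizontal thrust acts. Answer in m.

K_a = 0.2619.
Triangular part P₁ = ½K_aγH² = 47.43 at H/3 = 1.567 m; rectangular part P₂ = K_a q H = 52.92 at H/2 = 2.350 m.
ȳ = (P₁·1.567 + P₂·2.350)/(P₁+P₂) = 1.980 m.

1.98 m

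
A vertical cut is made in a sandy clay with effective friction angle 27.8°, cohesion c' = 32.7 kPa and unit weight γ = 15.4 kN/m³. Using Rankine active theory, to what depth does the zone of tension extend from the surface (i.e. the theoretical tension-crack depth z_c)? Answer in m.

7.04 m

K_a = tan²(45° − 27.8°/2) = 0.3639; √K_a = 0.6032.
The active pressure is zero where K_a γ z = 2c√K_a, so z_c = 2c/(γ√K_a) = 2×32.7/(15.4×0.6032) = 7.040 m.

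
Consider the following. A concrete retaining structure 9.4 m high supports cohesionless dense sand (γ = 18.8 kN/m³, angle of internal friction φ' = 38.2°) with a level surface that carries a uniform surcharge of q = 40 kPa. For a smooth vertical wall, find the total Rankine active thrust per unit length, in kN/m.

284 kN/m

K_a = tan²(45° − φ/2) = 0.2358.
Soil triangle: ½ K_a γ H² = 0.5×0.2358×18.8×9.4² = 195.8 kN/m.
Surcharge rectangle: K_a q H = 0.2358×40×9.4 = 88.65 kN/m.
Total = 195.8 + 88.65 = 284.5 kN/m.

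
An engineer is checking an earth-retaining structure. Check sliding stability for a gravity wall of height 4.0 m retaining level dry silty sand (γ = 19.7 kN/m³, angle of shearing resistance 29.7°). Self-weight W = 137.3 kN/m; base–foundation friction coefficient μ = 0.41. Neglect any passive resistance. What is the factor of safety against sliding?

1.06

K_a = tan²(45° − 29.7°/2) = 0.3374.
P_a = ½K_aγH² = 0.5×0.3374×19.7×4.0² = 53.17 kN/m, acting at H/3 = 1.333 m above the base.
FS_sliding = μW / P_a = 0.41×137.3 / 53.17 = 1.059.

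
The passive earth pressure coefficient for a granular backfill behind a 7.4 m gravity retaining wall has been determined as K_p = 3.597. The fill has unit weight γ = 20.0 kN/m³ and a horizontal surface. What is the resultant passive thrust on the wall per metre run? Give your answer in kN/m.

P = ½ K_p γ H² = 0.5 × 3.597 × 20.0 × 7.4² = 1970 kN/m.

1970 kN/m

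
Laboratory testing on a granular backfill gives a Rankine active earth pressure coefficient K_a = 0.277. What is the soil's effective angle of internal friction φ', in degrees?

K_a = tan²(45° − φ/2) ⇒ 45° − φ/2 = arctan(√0.277) = 27.76°.
φ = 2(45° − 27.76°) = 34.48°.

34.5°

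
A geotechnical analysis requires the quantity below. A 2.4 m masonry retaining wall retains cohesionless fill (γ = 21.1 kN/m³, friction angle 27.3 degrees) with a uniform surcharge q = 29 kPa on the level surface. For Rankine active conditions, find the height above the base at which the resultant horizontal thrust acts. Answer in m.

K_a = 0.3711.
Triangular part P₁ = ½K_aγH² = 22.55 at H/3 = 0.8000 m; rectangular part P₂ = K_a q H = 25.83 at H/2 = 1.200 m.
ȳ = (P₁·0.8000 + P₂·1.200)/(P₁+P₂) = 1.014 m.

1.01 m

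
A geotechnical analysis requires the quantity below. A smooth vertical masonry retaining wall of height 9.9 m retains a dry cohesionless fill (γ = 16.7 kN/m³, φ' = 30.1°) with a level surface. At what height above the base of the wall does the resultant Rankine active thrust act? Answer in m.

3.30 m

K_a = 0.3320.
The pressure distribution is triangular, so the resultant acts at H/3 above the base = 9.9/3 = 3.300 m.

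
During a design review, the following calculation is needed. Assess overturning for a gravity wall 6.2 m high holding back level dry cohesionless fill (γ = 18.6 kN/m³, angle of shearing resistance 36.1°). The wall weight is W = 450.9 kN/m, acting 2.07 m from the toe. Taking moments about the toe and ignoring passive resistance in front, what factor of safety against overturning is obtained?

K_a = tan²(45° − 36.1°/2) = 0.2585.
P_a = ½K_aγH² = 0.5×0.2585×18.6×6.2² = 92.41 kN/m, acting at H/3 = 2.067 m above the base.
Overturning moment M_o = P_a × H/3 = 92.41 × 2.067 = 191.0.
Resisting moment M_r = W × 2.07 = 450.9 × 2.07 = 933.4.
FS_overturning = M_r/M_o = 933.4/191.0 = 4.887.

4.89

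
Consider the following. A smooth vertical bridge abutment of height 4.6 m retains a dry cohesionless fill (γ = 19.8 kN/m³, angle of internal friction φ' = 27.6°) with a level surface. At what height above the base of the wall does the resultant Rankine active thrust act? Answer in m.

1.53 m

K_a = 0.3668.
The pressure distribution is triangular, so the resultant acts at H/3 above the base = 4.6/3 = 1.533 m.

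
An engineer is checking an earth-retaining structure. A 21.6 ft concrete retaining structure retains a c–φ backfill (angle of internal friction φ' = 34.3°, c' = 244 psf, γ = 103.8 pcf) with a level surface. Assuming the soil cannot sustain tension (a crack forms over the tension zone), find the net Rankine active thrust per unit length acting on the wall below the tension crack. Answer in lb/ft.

2340 lb/ft

K_a = 0.2792; √K_a = 0.5284.
Tension-crack depth z_c = 2c/(γ√K_a) = 2×244/(103.8×0.5284) = 8.898 ft.
σ_a at base = K_a γ H − 2c√K_a = 0.2792×103.8×21.6 − 2×244×0.5284 = 368.1 psf.
P_a = ½ × 368.1 × (H − z_c) = 0.5×368.1×12.70 = 2338 lb/ft.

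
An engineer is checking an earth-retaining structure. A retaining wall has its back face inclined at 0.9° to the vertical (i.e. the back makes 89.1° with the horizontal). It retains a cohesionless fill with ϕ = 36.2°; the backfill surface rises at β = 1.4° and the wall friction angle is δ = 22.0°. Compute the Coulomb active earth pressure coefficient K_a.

0.243

K_a = sin²(α+φ) / [sin²α · sin(α−δ) · (1 + √{sin(φ+δ)sin(φ−β) / (sin(α−δ)sin(α+β))})²].
With α = 89.1°, φ = 36.2°, δ = 22.0°, β = 1.4°: K_a = 0.2429.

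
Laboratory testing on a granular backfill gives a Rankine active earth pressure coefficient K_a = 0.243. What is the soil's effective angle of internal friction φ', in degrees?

37.5°

K_a = tan²(45° − φ/2) ⇒ 45° − φ/2 = arctan(√0.243) = 26.24°.
φ = 2(45° − 26.24°) = 37.52°.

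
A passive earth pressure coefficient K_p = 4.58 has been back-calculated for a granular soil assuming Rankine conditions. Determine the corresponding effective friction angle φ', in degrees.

K_p = (1+sin φ)/(1−sin φ) ⇒ sin φ = (K_p − 1)/(K_p + 1) = 0.6416.
φ = arcsin(0.6416) = 39.91°.

39.9°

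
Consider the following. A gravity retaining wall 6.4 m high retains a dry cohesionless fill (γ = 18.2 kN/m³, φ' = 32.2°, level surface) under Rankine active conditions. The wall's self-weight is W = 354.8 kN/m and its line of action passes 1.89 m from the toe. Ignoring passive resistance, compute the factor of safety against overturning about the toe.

2.77

K_a = tan²(45° − 32.2°/2) = 0.3047.
P_a = ½K_aγH² = 0.5×0.3047×18.2×6.4² = 113.6 kN/m, acting at H/3 = 2.133 m above the base.
Overturning moment M_o = P_a × H/3 = 113.6 × 2.133 = 242.3.
Resisting moment M_r = W × 1.89 = 354.8 × 1.89 = 670.6.
FS_overturning = M_r/M_o = 670.6/242.3 = 2.767.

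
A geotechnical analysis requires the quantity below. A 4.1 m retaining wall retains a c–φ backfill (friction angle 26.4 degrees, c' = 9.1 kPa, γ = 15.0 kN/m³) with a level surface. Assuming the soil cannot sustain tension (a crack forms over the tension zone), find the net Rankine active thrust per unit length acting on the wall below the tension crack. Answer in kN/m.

13.2 kN/m

K_a = 0.3844; √K_a = 0.6200.
Tension-crack depth z_c = 2c/(γ√K_a) = 2×9.1/(15.0×0.6200) = 1.957 m.
σ_a at base = K_a γ H − 2c√K_a = 0.3844×15.0×4.1 − 2×9.1×0.6200 = 12.36 kPa.
P_a = ½ × 12.36 × (H − z_c) = 0.5×12.36×2.143 = 13.24 kN/m.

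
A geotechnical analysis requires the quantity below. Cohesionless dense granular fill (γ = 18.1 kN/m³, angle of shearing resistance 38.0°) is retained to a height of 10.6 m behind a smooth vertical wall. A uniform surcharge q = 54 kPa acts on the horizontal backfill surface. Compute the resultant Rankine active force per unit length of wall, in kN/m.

378 kN/m

K_a = tan²(45° − φ/2) = 0.2379.
Soil triangle: ½ K_a γ H² = 0.5×0.2379×18.1×10.6² = 241.9 kN/m.
Surcharge rectangle: K_a q H = 0.2379×54×10.6 = 136.2 kN/m.
Total = 241.9 + 136.2 = 378.1 kN/m.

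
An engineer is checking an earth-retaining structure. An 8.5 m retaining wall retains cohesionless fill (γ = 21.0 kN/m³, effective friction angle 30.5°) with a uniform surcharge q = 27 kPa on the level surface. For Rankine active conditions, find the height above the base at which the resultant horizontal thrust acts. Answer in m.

K_a = 0.3267.
Triangular part P₁ = ½K_aγH² = 247.8 at H/3 = 2.833 m; rectangular part P₂ = K_a q H = 74.97 at H/2 = 4.250 m.
ȳ = (P₁·2.833 + P₂·4.250)/(P₁+P₂) = 3.162 m.

3.16 m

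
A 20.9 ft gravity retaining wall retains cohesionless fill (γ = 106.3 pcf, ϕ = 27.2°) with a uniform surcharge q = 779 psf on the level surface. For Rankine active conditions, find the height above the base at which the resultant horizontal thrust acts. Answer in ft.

8.40 ft

K_a = 0.3726.
Triangular part P₁ = ½K_aγH² = 8650 at H/3 = 6.967 ft; rectangular part P₂ = K_a q H = 6066 at H/2 = 10.45 ft.
ȳ = (P₁·6.967 + P₂·10.45)/(P₁+P₂) = 8.403 ft.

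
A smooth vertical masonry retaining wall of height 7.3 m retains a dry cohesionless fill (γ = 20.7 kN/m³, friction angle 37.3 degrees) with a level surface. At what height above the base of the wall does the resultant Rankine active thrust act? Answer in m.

K_a = 0.2453.
The pressure distribution is triangular, so the resultant acts at H/3 above the base = 7.3/3 = 2.433 m.

2.43 m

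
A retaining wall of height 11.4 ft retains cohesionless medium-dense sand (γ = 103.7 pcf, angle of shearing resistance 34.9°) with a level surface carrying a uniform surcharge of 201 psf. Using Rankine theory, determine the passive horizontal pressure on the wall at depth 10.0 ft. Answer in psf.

4550 psf

K_p = (1 + sin φ)/(1 − sin φ) = 3.674.
σ_v = γz + q = 103.7 × 10.0 + 201 = 1238 psf.
σ_h = K_p σ_v = 3.674 × 1238 = 4549 psf.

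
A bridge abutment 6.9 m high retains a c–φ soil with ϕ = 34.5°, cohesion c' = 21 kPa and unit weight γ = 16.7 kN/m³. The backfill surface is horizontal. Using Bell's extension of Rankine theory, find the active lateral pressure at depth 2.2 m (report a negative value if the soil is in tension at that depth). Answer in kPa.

-11.9 kPa

K_a = (1 − sin φ)/(1 + sin φ) = 0.2768.
σ_a = K_a γ z − 2c√K_a = 0.2768×16.7×2.2 − 2×21×0.5261 = -11.93 kPa.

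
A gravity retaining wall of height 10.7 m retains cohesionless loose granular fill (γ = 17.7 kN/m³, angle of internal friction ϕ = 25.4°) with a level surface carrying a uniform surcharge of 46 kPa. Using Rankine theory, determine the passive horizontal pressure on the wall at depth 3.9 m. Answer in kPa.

K_p = (1 + sin φ)/(1 − sin φ) = 2.502.
σ_v = γz + q = 17.7 × 3.9 + 46 = 115.0 kPa.
σ_h = K_p σ_v = 2.502 × 115.0 = 287.8 kPa.

288 kPa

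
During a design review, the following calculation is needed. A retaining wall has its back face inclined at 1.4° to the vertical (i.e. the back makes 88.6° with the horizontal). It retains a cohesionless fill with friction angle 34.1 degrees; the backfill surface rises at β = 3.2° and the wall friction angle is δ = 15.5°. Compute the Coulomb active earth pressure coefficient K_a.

0.276

K_a = sin²(α+φ) / [sin²α · sin(α−δ) · (1 + √{sin(φ+δ)sin(φ−β) / (sin(α−δ)sin(α+β))})²].
With α = 88.6°, φ = 34.1°, δ = 15.5°, β = 3.2°: K_a = 0.2755.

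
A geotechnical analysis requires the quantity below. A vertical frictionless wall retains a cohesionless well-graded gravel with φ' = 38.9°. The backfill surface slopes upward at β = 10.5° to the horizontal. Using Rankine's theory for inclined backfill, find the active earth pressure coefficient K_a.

0.237

K_a = cos β · (cos β − √(cos²β − cos²φ)) / (cos β + √(cos²β − cos²φ)).
cos β = 0.9833, cos φ = 0.7782, √(cos²β − cos²φ) = 0.6009.
K_a = 0.9833 × (0.9833 − 0.6009)/(0.9833 + 0.6009) = 0.2373.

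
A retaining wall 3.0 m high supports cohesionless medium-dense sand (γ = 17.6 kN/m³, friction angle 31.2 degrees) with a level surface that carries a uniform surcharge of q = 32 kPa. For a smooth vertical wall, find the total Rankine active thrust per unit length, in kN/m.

55.6 kN/m

K_a = tan²(45° − φ/2) = 0.3175.
Soil triangle: ½ K_a γ H² = 0.5×0.3175×17.6×3.0² = 25.15 kN/m.
Surcharge rectangle: K_a q H = 0.3175×32×3.0 = 30.48 kN/m.
Total = 25.15 + 30.48 = 55.63 kN/m.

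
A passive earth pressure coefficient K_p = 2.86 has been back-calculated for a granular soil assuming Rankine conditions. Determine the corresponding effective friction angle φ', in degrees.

28.8°

K_p = (1+sin φ)/(1−sin φ) ⇒ sin φ = (K_p − 1)/(K_p + 1) = 0.4819.
φ = arcsin(0.4819) = 28.81°.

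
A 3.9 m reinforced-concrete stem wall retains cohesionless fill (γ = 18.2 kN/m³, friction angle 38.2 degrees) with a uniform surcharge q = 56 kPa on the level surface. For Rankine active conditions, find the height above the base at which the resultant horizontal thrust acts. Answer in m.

1.70 m

K_a = 0.2358.
Triangular part P₁ = ½K_aγH² = 32.63 at H/3 = 1.300 m; rectangular part P₂ = K_a q H = 51.49 at H/2 = 1.950 m.
ȳ = (P₁·1.300 + P₂·1.950)/(P₁+P₂) = 1.698 m.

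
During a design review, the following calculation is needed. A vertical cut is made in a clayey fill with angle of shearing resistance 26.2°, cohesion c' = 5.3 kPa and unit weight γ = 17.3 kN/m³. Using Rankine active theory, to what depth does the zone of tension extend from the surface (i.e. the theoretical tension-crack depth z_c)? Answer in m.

K_a = tan²(45° − 26.2°/2) = 0.3874; √K_a = 0.6224.
The active pressure is zero where K_a γ z = 2c√K_a, so z_c = 2c/(γ√K_a) = 2×5.3/(17.3×0.6224) = 0.9844 m.

0.984 m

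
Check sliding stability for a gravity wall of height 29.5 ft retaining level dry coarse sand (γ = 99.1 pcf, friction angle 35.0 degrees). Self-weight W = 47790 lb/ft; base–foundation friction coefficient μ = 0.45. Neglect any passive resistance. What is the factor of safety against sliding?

1.84

K_a = tan²(45° − 35.0°/2) = 0.2710.
P_a = ½K_aγH² = 0.5×0.2710×99.1×29.5² = 11690 lb/ft, acting at H/3 = 9.833 ft above the base.
FS_sliding = μW / P_a = 0.45×47790 / 11690 = 1.840.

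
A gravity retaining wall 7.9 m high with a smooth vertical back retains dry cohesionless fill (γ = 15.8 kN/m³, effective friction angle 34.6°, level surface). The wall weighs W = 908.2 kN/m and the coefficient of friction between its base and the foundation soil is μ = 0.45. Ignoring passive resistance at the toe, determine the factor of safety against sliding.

K_a = tan²(45° − 34.6°/2) = 0.2756.
P_a = ½K_aγH² = 0.5×0.2756×15.8×7.9² = 135.9 kN/m, acting at H/3 = 2.633 m above the base.
FS_sliding = μW / P_a = 0.45×908.2 / 135.9 = 3.007.

3.01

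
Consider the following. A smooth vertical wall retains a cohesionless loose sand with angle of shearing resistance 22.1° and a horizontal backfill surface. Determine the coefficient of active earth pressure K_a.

0.453

K_a = (1 − sin φ)/(1 + sin φ) = (1 − sin 22.1°)/(1 + sin 22.1°) = 0.4533.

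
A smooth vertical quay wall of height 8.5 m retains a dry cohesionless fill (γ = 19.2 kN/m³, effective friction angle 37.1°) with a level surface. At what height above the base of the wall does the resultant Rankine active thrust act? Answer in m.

2.83 m

K_a = 0.2475.
The pressure distribution is triangular, so the resultant acts at H/3 above the base = 8.5/3 = 2.833 m.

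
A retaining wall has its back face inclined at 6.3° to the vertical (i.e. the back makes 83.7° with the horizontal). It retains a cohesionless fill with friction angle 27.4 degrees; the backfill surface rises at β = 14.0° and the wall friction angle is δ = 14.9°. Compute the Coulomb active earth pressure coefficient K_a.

0.475

K_a = sin²(α+φ) / [sin²α · sin(α−δ) · (1 + √{sin(φ+δ)sin(φ−β) / (sin(α−δ)sin(α+β))})²].
With α = 83.7°, φ = 27.4°, δ = 14.9°, β = 14.0°: K_a = 0.4747.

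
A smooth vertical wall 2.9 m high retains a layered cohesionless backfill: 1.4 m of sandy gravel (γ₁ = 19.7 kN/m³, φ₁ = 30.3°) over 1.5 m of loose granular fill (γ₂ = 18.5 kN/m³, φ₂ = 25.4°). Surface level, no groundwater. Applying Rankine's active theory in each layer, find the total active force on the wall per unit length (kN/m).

31.2 kN/m

K_a1 = tan²(45°−30.3°/2) = 0.3293; K_a2 = tan²(45°−25.4°/2) = 0.3996.
Layer 1: σ at base = K_a1 γ₁ h₁ = 9.083 kPa; P₁ = ½×9.083×1.4 = 6.358.
Layer 2: σ_v at top = γ₁h₁ = 27.58; σ_h top = K_a2×27.58 = 11.02; σ_h base = K_a2×(27.58+18.5×1.5) = 22.11.
P₂ = ½(11.02+22.11)×1.5 = 24.85. Total P_a = 6.358+24.85 = 31.21 kN/m.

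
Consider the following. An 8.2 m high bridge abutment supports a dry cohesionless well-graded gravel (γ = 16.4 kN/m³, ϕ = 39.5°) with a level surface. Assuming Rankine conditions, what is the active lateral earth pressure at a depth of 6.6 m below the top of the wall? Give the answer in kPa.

K_a = (1 − sin φ)/(1 + sin φ) = 0.2224.
σ_h = K_a γ z = 0.2224 × 16.4 × 6.6 = 24.08 kPa.

24.1 kPa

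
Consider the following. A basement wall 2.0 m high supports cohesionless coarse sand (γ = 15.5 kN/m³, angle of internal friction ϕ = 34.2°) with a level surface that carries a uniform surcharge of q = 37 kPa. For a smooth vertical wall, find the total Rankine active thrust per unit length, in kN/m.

K_a = tan²(45° − φ/2) = 0.2803.
Soil triangle: ½ K_a γ H² = 0.5×0.2803×15.5×2.0² = 8.691 kN/m.
Surcharge rectangle: K_a q H = 0.2803×37×2.0 = 20.75 kN/m.
Total = 8.691 + 20.75 = 29.44 kN/m.

29.4 kN/m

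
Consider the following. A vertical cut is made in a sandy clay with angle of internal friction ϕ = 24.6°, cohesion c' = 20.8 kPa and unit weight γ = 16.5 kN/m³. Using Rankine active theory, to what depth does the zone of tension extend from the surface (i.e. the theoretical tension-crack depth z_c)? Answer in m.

3.93 m

K_a = tan²(45° − 24.6°/2) = 0.4121; √K_a = 0.6420.
The active pressure is zero where K_a γ z = 2c√K_a, so z_c = 2c/(γ√K_a) = 2×20.8/(16.5×0.6420) = 3.927 m.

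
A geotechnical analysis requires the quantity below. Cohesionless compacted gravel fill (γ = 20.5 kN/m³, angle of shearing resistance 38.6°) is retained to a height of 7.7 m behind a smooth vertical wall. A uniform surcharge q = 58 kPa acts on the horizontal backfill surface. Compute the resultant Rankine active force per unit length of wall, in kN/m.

K_a = tan²(45° − φ/2) = 0.2316.
Soil triangle: ½ K_a γ H² = 0.5×0.2316×20.5×7.7² = 140.8 kN/m.
Surcharge rectangle: K_a q H = 0.2316×58×7.7 = 103.4 kN/m.
Total = 140.8 + 103.4 = 244.2 kN/m.

244 kN/m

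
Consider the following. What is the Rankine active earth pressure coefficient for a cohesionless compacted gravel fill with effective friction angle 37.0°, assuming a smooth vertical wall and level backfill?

K_a = (1 − sin φ)/(1 + sin φ) = (1 − sin 37.0°)/(1 + sin 37.0°) = 0.2486.

0.249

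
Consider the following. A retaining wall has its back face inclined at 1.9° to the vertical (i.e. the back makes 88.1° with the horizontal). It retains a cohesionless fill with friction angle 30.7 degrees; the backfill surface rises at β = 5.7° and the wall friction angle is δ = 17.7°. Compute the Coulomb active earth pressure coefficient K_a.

K_a = sin²(α+φ) / [sin²α · sin(α−δ) · (1 + √{sin(φ+δ)sin(φ−β) / (sin(α−δ)sin(α+β))})²].
With α = 88.1°, φ = 30.7°, δ = 17.7°, β = 5.7°: K_a = 0.3270.

0.327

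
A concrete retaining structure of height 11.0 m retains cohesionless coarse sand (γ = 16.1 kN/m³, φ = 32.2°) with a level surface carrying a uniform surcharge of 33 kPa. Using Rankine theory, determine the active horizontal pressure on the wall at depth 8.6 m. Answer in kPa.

K_a = (1 − sin φ)/(1 + sin φ) = 0.3047.
σ_v = γz + q = 16.1 × 8.6 + 33 = 171.5 kPa.
σ_h = K_a σ_v = 0.3047 × 171.5 = 52.25 kPa.

52.3 kPa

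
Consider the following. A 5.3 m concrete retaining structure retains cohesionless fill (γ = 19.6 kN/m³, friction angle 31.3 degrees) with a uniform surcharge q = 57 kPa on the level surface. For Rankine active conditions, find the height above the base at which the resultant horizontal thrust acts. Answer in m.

K_a = 0.3162.
Triangular part P₁ = ½K_aγH² = 87.05 at H/3 = 1.767 m; rectangular part P₂ = K_a q H = 95.53 at H/2 = 2.650 m.
ȳ = (P₁·1.767 + P₂·2.650)/(P₁+P₂) = 2.229 m.

2.23 m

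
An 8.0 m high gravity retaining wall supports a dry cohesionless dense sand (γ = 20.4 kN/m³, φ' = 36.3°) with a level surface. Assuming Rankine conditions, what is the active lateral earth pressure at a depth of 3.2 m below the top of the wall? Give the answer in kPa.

16.7 kPa

K_a = (1 − sin φ)/(1 + sin φ) = 0.2563.
σ_h = K_a γ z = 0.2563 × 20.4 × 3.2 = 16.73 kPa.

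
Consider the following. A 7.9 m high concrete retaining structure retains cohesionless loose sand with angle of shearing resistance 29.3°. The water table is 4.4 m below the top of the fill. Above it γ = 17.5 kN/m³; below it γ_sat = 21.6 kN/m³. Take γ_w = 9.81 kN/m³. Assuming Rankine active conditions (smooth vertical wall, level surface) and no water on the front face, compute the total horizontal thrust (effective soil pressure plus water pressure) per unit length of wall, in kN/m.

K_a = tan²(45° − φ/2) = 0.3428.
γ' = 21.6 − 9.81 = 11.79 kN/m³. Depth below WT = 3.5 m.
σ'_h at WT = K_a γ d_w = 26.40 kPa; at base = 26.40 + K_a γ' × 3.5 = 40.55 kPa.
P₁ (0–4.4 m) = ½×26.40×4.4 = 58.08. P₂ (4.4–7.9 m) = ½(26.40+40.55)×3.5 = 117.2.
P_w = ½ γ_w h₂² = 0.5×9.81×3.5² = 60.09. Total = 58.08+117.2+60.09 = 235.3 kN/m.

235 kN/m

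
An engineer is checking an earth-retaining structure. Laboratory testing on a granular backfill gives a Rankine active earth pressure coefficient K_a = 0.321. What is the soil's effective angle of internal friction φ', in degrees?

30.9°

K_a = tan²(45° − φ/2) ⇒ 45° − φ/2 = arctan(√0.321) = 29.53°.
φ = 2(45° − 29.53°) = 30.93°.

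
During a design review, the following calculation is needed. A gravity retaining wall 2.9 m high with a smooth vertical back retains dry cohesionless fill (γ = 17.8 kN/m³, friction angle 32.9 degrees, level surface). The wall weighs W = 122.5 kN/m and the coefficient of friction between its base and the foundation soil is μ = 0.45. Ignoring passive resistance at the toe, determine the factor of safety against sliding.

2.49

K_a = tan²(45° − 32.9°/2) = 0.2960.
P_a = ½K_aγH² = 0.5×0.2960×17.8×2.9² = 22.16 kN/m, acting at H/3 = 0.9667 m above the base.
FS_sliding = μW / P_a = 0.45×122.5 / 22.16 = 2.488.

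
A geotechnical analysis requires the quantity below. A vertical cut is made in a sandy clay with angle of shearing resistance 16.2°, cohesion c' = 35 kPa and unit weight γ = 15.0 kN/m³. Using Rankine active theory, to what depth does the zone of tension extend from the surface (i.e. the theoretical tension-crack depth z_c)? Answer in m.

6.22 m

K_a = tan²(45° − 16.2°/2) = 0.5637; √K_a = 0.7508.
The active pressure is zero where K_a γ z = 2c√K_a, so z_c = 2c/(γ√K_a) = 2×35/(15.0×0.7508) = 6.215 m.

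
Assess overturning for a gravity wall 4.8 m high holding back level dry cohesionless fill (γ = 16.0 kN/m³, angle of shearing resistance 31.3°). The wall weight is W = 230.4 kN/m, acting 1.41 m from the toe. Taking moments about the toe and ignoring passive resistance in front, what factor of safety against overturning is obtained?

K_a = tan²(45° − 31.3°/2) = 0.3162.
P_a = ½K_aγH² = 0.5×0.3162×16.0×4.8² = 58.28 kN/m, acting at H/3 = 1.600 m above the base.
Overturning moment M_o = P_a × H/3 = 58.28 × 1.600 = 93.25.
Resisting moment M_r = W × 1.41 = 230.4 × 1.41 = 324.9.
FS_overturning = M_r/M_o = 324.9/93.25 = 3.484.

3.48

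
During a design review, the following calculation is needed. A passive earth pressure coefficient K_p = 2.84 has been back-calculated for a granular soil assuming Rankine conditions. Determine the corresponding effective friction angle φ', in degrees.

28.6°

K_p = (1+sin φ)/(1−sin φ) ⇒ sin φ = (K_p − 1)/(K_p + 1) = 0.4792.
φ = arcsin(0.4792) = 28.63°.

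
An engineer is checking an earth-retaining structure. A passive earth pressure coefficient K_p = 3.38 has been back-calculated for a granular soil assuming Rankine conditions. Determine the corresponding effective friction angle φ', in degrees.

K_p = (1+sin φ)/(1−sin φ) ⇒ sin φ = (K_p − 1)/(K_p + 1) = 0.5434.
φ = arcsin(0.5434) = 32.91°.

32.9°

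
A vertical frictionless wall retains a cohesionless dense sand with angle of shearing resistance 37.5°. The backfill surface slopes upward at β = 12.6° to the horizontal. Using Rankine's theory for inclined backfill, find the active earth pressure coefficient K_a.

0.258

K_a = cos β · (cos β − √(cos²β − cos²φ)) / (cos β + √(cos²β − cos²φ)).
cos β = 0.9759, cos φ = 0.7934, √(cos²β − cos²φ) = 0.5683.
K_a = 0.9759 × (0.9759 − 0.5683)/(0.9759 + 0.5683) = 0.2576.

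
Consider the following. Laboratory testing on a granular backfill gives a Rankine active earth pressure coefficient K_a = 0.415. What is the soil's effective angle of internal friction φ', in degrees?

24.4°

K_a = tan²(45° − φ/2) ⇒ 45° − φ/2 = arctan(√0.415) = 32.79°.
φ = 2(45° − 32.79°) = 24.42°.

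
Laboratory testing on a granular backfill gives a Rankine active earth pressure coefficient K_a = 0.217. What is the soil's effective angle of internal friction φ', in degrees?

K_a = tan²(45° − φ/2) ⇒ 45° − φ/2 = arctan(√0.217) = 24.98°.
φ = 2(45° − 24.98°) = 40.04°.

40.0°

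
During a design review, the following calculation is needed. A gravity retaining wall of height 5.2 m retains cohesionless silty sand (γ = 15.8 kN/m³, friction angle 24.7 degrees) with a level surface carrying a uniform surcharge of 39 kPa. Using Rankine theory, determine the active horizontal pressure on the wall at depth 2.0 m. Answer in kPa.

29.0 kPa

K_a = (1 − sin φ)/(1 + sin φ) = 0.4106.
σ_v = γz + q = 15.8 × 2.0 + 39 = 70.60 kPa.
σ_h = K_a σ_v = 0.4106 × 70.60 = 28.99 kPa.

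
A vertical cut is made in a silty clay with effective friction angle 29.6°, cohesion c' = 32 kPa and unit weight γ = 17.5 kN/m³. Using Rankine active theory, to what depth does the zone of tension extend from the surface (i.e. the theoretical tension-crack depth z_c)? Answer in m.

K_a = tan²(45° − 29.6°/2) = 0.3387; √K_a = 0.5820.
The active pressure is zero where K_a γ z = 2c√K_a, so z_c = 2c/(γ√K_a) = 2×32/(17.5×0.5820) = 6.284 m.

6.28 m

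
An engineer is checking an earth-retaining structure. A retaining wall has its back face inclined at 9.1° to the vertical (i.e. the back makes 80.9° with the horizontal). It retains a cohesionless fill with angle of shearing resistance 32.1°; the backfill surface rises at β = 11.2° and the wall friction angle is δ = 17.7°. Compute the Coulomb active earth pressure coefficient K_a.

0.404

K_a = sin²(α+φ) / [sin²α · sin(α−δ) · (1 + √{sin(φ+δ)sin(φ−β) / (sin(α−δ)sin(α+β))})²].
With α = 80.9°, φ = 32.1°, δ = 17.7°, β = 11.2°: K_a = 0.4039.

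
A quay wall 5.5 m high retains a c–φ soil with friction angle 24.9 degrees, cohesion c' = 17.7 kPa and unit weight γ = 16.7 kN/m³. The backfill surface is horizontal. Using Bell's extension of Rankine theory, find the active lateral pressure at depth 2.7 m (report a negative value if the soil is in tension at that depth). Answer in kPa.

-4.22 kPa

K_a = (1 − sin φ)/(1 + sin φ) = 0.4074.
σ_a = K_a γ z − 2c√K_a = 0.4074×16.7×2.7 − 2×17.7×0.6383 = -4.225 kPa.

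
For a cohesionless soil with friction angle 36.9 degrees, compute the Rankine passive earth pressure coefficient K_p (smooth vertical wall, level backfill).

K_p = (1 + sin φ)/(1 − sin φ) = tan²(45° + 36.9°/2) = 4.005.

4.01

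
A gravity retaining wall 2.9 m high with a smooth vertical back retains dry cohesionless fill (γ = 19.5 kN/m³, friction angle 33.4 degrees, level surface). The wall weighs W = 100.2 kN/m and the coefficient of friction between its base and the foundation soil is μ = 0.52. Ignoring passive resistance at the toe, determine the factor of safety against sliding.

K_a = tan²(45° − 33.4°/2) = 0.2899.
P_a = ½K_aγH² = 0.5×0.2899×19.5×2.9² = 23.77 kN/m, acting at H/3 = 0.9667 m above the base.
FS_sliding = μW / P_a = 0.52×100.2 / 23.77 = 2.192.

2.19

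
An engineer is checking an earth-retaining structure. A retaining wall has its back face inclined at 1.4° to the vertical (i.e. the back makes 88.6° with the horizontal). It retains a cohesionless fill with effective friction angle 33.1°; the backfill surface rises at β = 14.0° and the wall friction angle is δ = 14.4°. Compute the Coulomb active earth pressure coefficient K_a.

K_a = sin²(α+φ) / [sin²α · sin(α−δ) · (1 + √{sin(φ+δ)sin(φ−β) / (sin(α−δ)sin(α+β))})²].
With α = 88.6°, φ = 33.1°, δ = 14.4°, β = 14.0°: K_a = 0.3315.

0.332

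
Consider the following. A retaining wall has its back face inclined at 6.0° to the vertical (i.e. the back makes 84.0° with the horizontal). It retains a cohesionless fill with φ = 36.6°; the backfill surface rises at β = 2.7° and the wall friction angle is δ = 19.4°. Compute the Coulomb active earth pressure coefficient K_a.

K_a = sin²(α+φ) / [sin²α · sin(α−δ) · (1 + √{sin(φ+δ)sin(φ−β) / (sin(α−δ)sin(α+β))})²].
With α = 84.0°, φ = 36.6°, δ = 19.4°, β = 2.7°: K_a = 0.2816.

0.282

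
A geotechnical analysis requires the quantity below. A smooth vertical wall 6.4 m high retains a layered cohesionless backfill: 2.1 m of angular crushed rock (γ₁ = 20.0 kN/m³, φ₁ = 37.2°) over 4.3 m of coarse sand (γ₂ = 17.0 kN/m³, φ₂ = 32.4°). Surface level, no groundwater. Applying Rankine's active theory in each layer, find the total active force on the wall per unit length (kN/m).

K_a1 = tan²(45°−37.2°/2) = 0.2464; K_a2 = tan²(45°−32.4°/2) = 0.3022.
Layer 1: σ at base = K_a1 γ₁ h₁ = 10.35 kPa; P₁ = ½×10.35×2.1 = 10.87.
Layer 2: σ_v at top = γ₁h₁ = 42.00; σ_h top = K_a2×42.00 = 12.69; σ_h base = K_a2×(42.00+17.0×4.3) = 34.79.
P₂ = ½(12.69+34.79)×4.3 = 102.1. Total P_a = 10.87+102.1 = 112.9 kN/m.

113 kN/m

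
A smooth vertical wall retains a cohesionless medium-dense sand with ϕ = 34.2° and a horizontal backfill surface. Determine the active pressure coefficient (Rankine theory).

K_a = (1 − sin φ)/(1 + sin φ) = (1 − sin 34.2°)/(1 + sin 34.2°) = 0.2803.

0.280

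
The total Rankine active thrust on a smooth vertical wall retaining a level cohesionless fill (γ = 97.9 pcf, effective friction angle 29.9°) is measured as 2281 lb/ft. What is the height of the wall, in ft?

11.8 ft

K_a = 0.3347. P_a = ½ K_a γ H² ⇒ H = √(2P_a/(K_a γ)).
H = √(2×2281/(0.3347×97.9)) = 11.80 ft.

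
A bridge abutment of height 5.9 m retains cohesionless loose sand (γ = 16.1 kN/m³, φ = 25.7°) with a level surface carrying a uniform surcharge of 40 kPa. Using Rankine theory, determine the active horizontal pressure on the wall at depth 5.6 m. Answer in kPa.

K_a = (1 − sin φ)/(1 + sin φ) = 0.3950.
σ_v = γz + q = 16.1 × 5.6 + 40 = 130.2 kPa.
σ_h = K_a σ_v = 0.3950 × 130.2 = 51.42 kPa.

51.4 kPa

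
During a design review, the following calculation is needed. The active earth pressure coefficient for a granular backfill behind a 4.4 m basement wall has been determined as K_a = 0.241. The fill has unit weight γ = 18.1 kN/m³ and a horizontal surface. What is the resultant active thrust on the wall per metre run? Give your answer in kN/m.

42.2 kN/m

P = ½ K_a γ H² = 0.5 × 0.241 × 18.1 × 4.4² = 42.23 kN/m.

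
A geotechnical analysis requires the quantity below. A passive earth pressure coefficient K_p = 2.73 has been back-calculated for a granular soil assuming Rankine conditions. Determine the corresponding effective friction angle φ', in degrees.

K_p = (1+sin φ)/(1−sin φ) ⇒ sin φ = (K_p − 1)/(K_p + 1) = 0.4638.
φ = arcsin(0.4638) = 27.63°.

27.6°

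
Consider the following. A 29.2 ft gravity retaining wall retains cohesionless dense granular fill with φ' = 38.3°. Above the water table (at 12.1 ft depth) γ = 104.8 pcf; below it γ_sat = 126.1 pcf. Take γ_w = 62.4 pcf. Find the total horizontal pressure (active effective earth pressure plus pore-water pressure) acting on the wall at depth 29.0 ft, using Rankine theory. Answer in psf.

K_a = (1 − sin φ)/(1 + sin φ) = 0.2347.
γ' = 126.1 − 62.4 = 63.70 pcf.
Effective vertical stress at 29.0 ft: σ'_v = 104.8×12.1 + 63.70×16.9 = 2345 psf.
σ'_h = K_a σ'_v = 0.2347 × 2345 = 550.4 psf; u = γ_w × 16.9 = 1055 psf.
Total σ_h = 550.4 + 1055 = 1605 psf.

1600 psf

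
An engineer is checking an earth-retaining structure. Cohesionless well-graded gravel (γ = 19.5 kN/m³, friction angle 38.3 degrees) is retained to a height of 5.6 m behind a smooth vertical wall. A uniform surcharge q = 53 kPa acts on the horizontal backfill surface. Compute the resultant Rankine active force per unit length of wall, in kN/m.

141 kN/m

K_a = tan²(45° − φ/2) = 0.2347.
Soil triangle: ½ K_a γ H² = 0.5×0.2347×19.5×5.6² = 71.77 kN/m.
Surcharge rectangle: K_a q H = 0.2347×53×5.6 = 69.67 kN/m.
Total = 71.77 + 69.67 = 141.4 kN/m.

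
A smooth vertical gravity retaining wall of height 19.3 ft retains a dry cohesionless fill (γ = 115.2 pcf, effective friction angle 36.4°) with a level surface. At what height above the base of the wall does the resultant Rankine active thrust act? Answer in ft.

6.43 ft

K_a = 0.2552.
The pressure distribution is triangular, so the resultant acts at H/3 above the base = 19.3/3 = 6.433 ft.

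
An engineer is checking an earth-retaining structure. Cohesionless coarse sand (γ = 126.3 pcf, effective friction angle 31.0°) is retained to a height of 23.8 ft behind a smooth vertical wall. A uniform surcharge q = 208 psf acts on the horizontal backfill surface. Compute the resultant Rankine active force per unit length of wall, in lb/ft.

K_a = tan²(45° − φ/2) = 0.3201.
Soil triangle: ½ K_a γ H² = 0.5×0.3201×126.3×23.8² = 11450 lb/ft.
Surcharge rectangle: K_a q H = 0.3201×208×23.8 = 1585 lb/ft.
Total = 11450 + 1585 = 13030 lb/ft.

13000 lb/ft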